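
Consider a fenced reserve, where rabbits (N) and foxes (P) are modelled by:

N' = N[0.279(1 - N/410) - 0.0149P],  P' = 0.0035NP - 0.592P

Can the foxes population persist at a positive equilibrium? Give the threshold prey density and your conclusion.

Threshold N = 169; K > 169, so yes, the predator persists.

The predator equation gives dP/dt > 0 only when N > 0.592/0.0035 = 169.
Without the predator, N → K = 410. Since 410 > 169, the predator can invade and persist.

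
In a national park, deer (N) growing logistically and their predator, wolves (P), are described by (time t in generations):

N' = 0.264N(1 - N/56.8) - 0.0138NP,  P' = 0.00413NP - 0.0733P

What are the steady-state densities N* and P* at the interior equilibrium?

N* ≈ 17.7, P* ≈ 13.2

From dP/dt = 0 with P > 0: 0.00413N* = 0.0733, so N* = 17.7.
Substitute into dN/dt = 0: 0.264(1 - 17.7/56.8) = 0.0138P*.
The bracket is 0.688, giving P* = 0.182/0.0138 = 13.2.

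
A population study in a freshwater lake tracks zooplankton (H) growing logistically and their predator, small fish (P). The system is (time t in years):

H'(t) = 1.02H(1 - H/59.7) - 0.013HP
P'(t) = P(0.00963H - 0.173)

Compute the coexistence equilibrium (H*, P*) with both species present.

H* ≈ 18, P* ≈ 54.9

From dP/dt = 0 with P > 0: 0.00963H* = 0.173, so H* = 18.
Substitute into dH/dt = 0: 1.02(1 - 18/59.7) = 0.013P*.
The bracket is 0.699, giving P* = 0.713/0.013 = 54.9.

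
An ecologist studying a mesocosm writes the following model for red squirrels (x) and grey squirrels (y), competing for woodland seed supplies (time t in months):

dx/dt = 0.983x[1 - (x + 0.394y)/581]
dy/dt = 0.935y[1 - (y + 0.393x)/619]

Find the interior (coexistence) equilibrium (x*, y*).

x* ≈ 399, y* ≈ 462

Setting both brackets to zero gives the nullclines x + 0.394y = 581 and 0.393x + y = 619.
Substituting y = 619 - 0.393x into the first: x(1 - 0.394·0.393) = 581 - 0.394·619.
So x* = 337/0.845 = 399, and then y* = 619 - 0.393·399 = 462.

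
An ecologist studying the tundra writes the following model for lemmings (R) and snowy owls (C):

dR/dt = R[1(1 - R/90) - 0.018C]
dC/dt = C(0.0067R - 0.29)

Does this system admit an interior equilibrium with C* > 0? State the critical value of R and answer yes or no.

The predator equation gives dC/dt > 0 only when R > 0.29/0.0067 = 43.3.
Without the predator, R → K = 90. Since 90 > 43.3, the predator can invade and persist.

Threshold R = 43.3; K > 43.3, so yes, the predator persists.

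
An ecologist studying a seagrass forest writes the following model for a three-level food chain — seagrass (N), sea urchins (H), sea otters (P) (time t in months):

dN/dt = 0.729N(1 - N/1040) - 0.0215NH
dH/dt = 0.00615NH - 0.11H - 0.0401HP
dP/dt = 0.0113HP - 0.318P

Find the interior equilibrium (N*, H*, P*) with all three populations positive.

From dP/dt = 0: 0.0113H* = 0.318, so H* = 28.1.
From dN/dt = 0: 0.729(1 - N*/1040) = 0.0215·28.1, giving N* = 1040·(1 - 0.83) = 177.
From dH/dt = 0: 0.00615·177 - 0.11 = 0.0401P*, so P* = 0.978/0.0401 = 24.4.

N* ≈ 177, H* ≈ 28.1, P* ≈ 24.4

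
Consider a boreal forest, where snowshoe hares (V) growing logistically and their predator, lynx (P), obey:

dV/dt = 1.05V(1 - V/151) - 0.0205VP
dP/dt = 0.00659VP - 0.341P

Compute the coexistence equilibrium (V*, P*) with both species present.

V* ≈ 51.7, P* ≈ 33.7

From dP/dt = 0 with P > 0: 0.00659V* = 0.341, so V* = 51.7.
Substitute into dV/dt = 0: 1.05(1 - 51.7/151) = 0.0205P*.
The bracket is 0.657, giving P* = 0.69/0.0205 = 33.7.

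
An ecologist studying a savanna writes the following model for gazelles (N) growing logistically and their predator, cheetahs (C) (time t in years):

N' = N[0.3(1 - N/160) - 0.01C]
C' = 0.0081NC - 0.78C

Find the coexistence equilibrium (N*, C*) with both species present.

N* ≈ 96.3, C* ≈ 11.9

From dC/dt = 0 with C > 0: 0.0081N* = 0.78, so N* = 96.3.
Substitute into dN/dt = 0: 0.3(1 - 96.3/160) = 0.01C*.
The bracket is 0.398, giving C* = 0.119/0.01 = 11.9.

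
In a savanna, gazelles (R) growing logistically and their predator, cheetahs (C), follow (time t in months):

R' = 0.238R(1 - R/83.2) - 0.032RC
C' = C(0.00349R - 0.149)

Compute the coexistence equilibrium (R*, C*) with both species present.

From dC/dt = 0 with C > 0: 0.00349R* = 0.149, so R* = 42.7.
Substitute into dR/dt = 0: 0.238(1 - 42.7/83.2) = 0.032C*.
The bracket is 0.487, giving C* = 0.116/0.032 = 3.62.

R* ≈ 42.7, C* ≈ 3.62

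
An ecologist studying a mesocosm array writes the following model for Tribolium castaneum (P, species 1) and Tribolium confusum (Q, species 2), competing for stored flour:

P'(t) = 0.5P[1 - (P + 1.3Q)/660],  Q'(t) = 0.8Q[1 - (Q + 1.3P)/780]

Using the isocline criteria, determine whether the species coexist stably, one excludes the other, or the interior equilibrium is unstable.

unstable coexistence (outcome depends on initial conditions)

Compare the nullcline intercepts: K1/α12 = 660/1.3 = 508 < K2 = 780; K2/α21 = 780/1.3 = 600 < K1 = 660.
Since both are reversed, neither can invade when rare; the interior point is a saddle.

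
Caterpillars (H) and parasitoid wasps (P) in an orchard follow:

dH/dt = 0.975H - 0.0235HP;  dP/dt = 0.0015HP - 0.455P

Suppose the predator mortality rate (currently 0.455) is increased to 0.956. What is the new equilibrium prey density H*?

At the interior fixed point, setting dP/dt = 0 with P > 0 fixes H* = (predator death rate)/(HP coefficient) — independent of the other coefficients.
With the change, H* = 0.956/0.0015 = 637; it rises from 303.

H* ≈ 637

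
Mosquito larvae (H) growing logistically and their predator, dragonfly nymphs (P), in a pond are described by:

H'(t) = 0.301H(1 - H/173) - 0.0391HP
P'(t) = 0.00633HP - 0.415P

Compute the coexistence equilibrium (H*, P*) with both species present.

From dP/dt = 0 with P > 0: 0.00633H* = 0.415, so H* = 65.6.
Substitute into dH/dt = 0: 0.301(1 - 65.6/173) = 0.0391P*.
The bracket is 0.621, giving P* = 0.187/0.0391 = 4.78.

H* ≈ 65.6, P* ≈ 4.78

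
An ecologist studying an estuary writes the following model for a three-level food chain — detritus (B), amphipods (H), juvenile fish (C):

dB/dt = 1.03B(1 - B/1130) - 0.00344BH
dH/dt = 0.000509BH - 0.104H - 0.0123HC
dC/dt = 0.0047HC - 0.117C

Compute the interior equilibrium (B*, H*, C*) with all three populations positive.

From dC/dt = 0: 0.0047H* = 0.117, so H* = 24.9.
From dB/dt = 0: 1.03(1 - B*/1130) = 0.00344·24.9, giving B* = 1130·(1 - 0.0831) = 1040.
From dH/dt = 0: 0.000509·1040 - 0.104 = 0.0123C*, so C* = 0.423/0.0123 = 34.4.

B* ≈ 1040, H* ≈ 24.9, C* ≈ 34.4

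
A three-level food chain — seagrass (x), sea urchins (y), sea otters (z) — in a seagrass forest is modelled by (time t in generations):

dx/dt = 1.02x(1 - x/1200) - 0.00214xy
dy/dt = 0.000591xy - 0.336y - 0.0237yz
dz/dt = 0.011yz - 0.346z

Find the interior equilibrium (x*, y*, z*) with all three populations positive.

x* ≈ 1120, y* ≈ 31.5, z* ≈ 13.8

From dz/dt = 0: 0.011y* = 0.346, so y* = 31.5.
From dx/dt = 0: 1.02(1 - x*/1200) = 0.00214·31.5, giving x* = 1200·(1 - 0.066) = 1120.
From dy/dt = 0: 0.000591·1120 - 0.336 = 0.0237z*, so z* = 0.326/0.0237 = 13.8.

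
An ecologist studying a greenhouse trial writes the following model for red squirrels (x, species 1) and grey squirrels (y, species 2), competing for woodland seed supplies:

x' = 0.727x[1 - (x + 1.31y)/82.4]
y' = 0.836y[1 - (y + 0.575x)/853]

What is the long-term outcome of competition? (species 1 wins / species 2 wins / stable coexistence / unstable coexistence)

species 2 excludes species 1

Compare the nullcline intercepts: K1/α12 = 82.4/1.31 = 62.9 < K2 = 853; K2/α21 = 853/0.575 = 1480 > K1 = 82.4.
Since the inequalities point opposite ways, species 2 can invade but species 1 cannot.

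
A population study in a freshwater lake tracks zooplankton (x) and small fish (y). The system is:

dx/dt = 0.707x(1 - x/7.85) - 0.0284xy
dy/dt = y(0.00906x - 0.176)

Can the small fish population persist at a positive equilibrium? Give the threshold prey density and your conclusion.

The predator equation gives dy/dt > 0 only when x > 0.176/0.00906 = 19.4.
Without the predator, x → K = 7.85. Since 7.85 < 19.4, the predator cannot invade.

Threshold x = 19.4; K < 19.4, so no, the predator goes extinct.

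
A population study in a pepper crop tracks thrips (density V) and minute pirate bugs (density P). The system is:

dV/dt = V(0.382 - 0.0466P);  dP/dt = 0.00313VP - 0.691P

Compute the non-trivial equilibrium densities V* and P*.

Set dP/dt = 0 with P > 0: 0.00313V - 0.691 = 0, so V* = 0.691/0.00313 = 221.
Set dV/dt = 0 with V > 0: 0.382 - 0.0466P = 0, so P* = 0.382/0.0466 = 8.2.

V* ≈ 221, P* ≈ 8.2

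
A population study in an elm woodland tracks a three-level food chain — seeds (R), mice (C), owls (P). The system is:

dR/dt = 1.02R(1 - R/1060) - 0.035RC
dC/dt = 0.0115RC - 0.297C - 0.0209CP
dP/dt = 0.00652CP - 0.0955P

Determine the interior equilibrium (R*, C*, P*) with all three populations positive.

From dP/dt = 0: 0.00652C* = 0.0955, so C* = 14.6.
From dR/dt = 0: 1.02(1 - R*/1060) = 0.035·14.6, giving R* = 1060·(1 - 0.503) = 527.
From dC/dt = 0: 0.0115·527 - 0.297 = 0.0209P*, so P* = 5.77/0.0209 = 276.

R* ≈ 527, C* ≈ 14.6, P* ≈ 276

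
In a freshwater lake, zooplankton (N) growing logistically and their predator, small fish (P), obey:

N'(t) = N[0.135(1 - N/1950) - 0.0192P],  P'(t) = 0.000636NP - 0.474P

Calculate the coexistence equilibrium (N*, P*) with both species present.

From dP/dt = 0 with P > 0: 0.000636N* = 0.474, so N* = 745.
Substitute into dN/dt = 0: 0.135(1 - 745/1950) = 0.0192P*.
The bracket is 0.618, giving P* = 0.0834/0.0192 = 4.34.

N* ≈ 745, P* ≈ 4.34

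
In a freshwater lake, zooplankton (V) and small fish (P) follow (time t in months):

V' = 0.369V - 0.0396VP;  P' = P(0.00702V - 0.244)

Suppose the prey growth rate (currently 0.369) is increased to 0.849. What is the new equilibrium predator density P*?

P* ≈ 21.4

At the interior fixed point, setting dV/dt = 0 with V > 0 fixes P* = (prey growth rate)/(VP coefficient) — independent of the other coefficients.
With the change, P* = 0.849/0.0396 = 21.4; it rises from 9.32.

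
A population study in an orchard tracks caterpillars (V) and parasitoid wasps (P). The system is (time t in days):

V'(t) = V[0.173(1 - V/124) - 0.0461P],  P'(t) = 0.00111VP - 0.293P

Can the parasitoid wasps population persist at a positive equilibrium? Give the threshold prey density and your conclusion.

Threshold V = 264; K < 264, so no, the predator goes extinct.

The predator equation gives dP/dt > 0 only when V > 0.293/0.00111 = 264.
Without the predator, V → K = 124. Since 124 < 264, the predator cannot invade.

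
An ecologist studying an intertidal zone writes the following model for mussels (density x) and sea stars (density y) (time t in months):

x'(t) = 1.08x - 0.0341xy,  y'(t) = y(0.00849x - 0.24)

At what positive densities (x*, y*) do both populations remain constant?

x* ≈ 28.3, y* ≈ 31.7

Set dy/dt = 0 with y > 0: 0.00849x - 0.24 = 0, so x* = 0.24/0.00849 = 28.3.
Set dx/dt = 0 with x > 0: 1.08 - 0.0341y = 0, so y* = 1.08/0.0341 = 31.7.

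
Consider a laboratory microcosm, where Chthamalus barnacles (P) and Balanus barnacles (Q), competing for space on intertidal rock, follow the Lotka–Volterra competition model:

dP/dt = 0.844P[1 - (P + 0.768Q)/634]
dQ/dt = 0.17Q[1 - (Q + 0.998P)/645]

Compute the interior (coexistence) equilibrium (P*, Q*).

Setting both brackets to zero gives the nullclines P + 0.768Q = 634 and 0.998P + Q = 645.
Substituting Q = 645 - 0.998P into the first: P(1 - 0.768·0.998) = 634 - 0.768·645.
So P* = 139/0.234 = 594, and then Q* = 645 - 0.998·594 = 52.5.

P* ≈ 594, Q* ≈ 52.5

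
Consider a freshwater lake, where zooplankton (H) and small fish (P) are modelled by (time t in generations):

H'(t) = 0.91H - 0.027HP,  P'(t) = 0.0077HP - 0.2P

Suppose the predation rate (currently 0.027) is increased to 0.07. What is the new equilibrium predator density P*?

At the interior fixed point, setting dH/dt = 0 with H > 0 fixes P* = (prey growth rate)/(HP coefficient) — independent of the other coefficients.
With the change, P* = 0.91/0.07 = 13; it falls from 33.7.

P* ≈ 13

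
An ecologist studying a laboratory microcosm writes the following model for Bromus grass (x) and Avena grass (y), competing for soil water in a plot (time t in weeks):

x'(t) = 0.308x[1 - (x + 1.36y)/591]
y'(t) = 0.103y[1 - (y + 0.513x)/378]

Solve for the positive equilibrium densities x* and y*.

x* ≈ 254, y* ≈ 247

Setting both brackets to zero gives the nullclines x + 1.36y = 591 and 0.513x + y = 378.
Substituting y = 378 - 0.513x into the first: x(1 - 1.36·0.513) = 591 - 1.36·378.
So x* = 76.9/0.302 = 254, and then y* = 378 - 0.513·254 = 247.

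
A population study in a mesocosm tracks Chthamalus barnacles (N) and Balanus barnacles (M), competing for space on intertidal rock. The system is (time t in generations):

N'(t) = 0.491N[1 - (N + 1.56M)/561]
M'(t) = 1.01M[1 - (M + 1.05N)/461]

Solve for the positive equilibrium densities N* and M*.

Setting both brackets to zero gives the nullclines N + 1.56M = 561 and 1.05N + M = 461.
Substituting M = 461 - 1.05N into the first: N(1 - 1.56·1.05) = 561 - 1.56·461.
So N* = -158/-0.638 = 248, and then M* = 461 - 1.05·248 = 201.

N* ≈ 248, M* ≈ 201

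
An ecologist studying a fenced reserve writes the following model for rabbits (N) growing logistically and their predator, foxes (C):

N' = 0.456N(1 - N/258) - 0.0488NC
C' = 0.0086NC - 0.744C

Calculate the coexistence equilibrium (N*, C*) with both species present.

N* ≈ 86.5, C* ≈ 6.21

From dC/dt = 0 with C > 0: 0.0086N* = 0.744, so N* = 86.5.
Substitute into dN/dt = 0: 0.456(1 - 86.5/258) = 0.0488C*.
The bracket is 0.665, giving C* = 0.303/0.0488 = 6.21.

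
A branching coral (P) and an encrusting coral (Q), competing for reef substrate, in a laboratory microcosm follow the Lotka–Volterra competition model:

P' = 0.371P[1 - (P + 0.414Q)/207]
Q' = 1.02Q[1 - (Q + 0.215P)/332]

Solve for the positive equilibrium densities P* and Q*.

Setting both brackets to zero gives the nullclines P + 0.414Q = 207 and 0.215P + Q = 332.
Substituting Q = 332 - 0.215P into the first: P(1 - 0.414·0.215) = 207 - 0.414·332.
So P* = 69.6/0.911 = 76.3, and then Q* = 332 - 0.215·76.3 = 316.

P* ≈ 76.3, Q* ≈ 316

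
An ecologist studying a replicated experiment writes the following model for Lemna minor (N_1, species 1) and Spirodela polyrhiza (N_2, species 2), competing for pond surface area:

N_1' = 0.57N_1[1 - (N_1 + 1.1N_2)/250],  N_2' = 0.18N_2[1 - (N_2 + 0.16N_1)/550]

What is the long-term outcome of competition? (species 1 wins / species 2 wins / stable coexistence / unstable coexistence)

species 2 excludes species 1

Compare the nullcline intercepts: K1/α12 = 250/1.1 = 227 < K2 = 550; K2/α21 = 550/0.16 = 3440 > K1 = 250.
Since the inequalities point opposite ways, species 2 can invade but species 1 cannot.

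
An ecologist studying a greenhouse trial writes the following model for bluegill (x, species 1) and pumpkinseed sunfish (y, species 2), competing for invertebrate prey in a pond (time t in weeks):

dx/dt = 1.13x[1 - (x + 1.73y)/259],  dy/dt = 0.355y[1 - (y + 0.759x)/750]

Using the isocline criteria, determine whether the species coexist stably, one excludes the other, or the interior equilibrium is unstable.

Compare the nullcline intercepts: K1/α12 = 259/1.73 = 150 < K2 = 750; K2/α21 = 750/0.759 = 988 > K1 = 259.
Since the inequalities point opposite ways, species 2 can invade but species 1 cannot.

species 2 excludes species 1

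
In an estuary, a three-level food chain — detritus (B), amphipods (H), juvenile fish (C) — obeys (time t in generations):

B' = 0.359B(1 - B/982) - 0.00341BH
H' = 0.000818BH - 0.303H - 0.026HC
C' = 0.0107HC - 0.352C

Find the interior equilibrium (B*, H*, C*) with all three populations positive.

From dC/dt = 0: 0.0107H* = 0.352, so H* = 32.9.
From dB/dt = 0: 0.359(1 - B*/982) = 0.00341·32.9, giving B* = 982·(1 - 0.312) = 675.
From dH/dt = 0: 0.000818·675 - 0.303 = 0.026C*, so C* = 0.249/0.026 = 9.59.

B* ≈ 675, H* ≈ 32.9, C* ≈ 9.59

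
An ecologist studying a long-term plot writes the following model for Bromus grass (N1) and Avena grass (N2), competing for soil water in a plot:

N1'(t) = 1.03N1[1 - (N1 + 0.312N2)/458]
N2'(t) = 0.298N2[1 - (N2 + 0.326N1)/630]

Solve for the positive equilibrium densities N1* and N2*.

N1* ≈ 291, N2* ≈ 535

Setting both brackets to zero gives the nullclines N1 + 0.312N2 = 458 and 0.326N1 + N2 = 630.
Substituting N2 = 630 - 0.326N1 into the first: N1(1 - 0.312·0.326) = 458 - 0.312·630.
So N1* = 261/0.898 = 291, and then N2* = 630 - 0.326·291 = 535.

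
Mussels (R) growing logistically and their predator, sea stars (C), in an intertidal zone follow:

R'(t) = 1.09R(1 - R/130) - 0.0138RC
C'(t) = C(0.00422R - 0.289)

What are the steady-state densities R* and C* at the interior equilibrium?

R* ≈ 68.5, C* ≈ 37.4

From dC/dt = 0 with C > 0: 0.00422R* = 0.289, so R* = 68.5.
Substitute into dR/dt = 0: 1.09(1 - 68.5/130) = 0.0138C*.
The bracket is 0.473, giving C* = 0.516/0.0138 = 37.4.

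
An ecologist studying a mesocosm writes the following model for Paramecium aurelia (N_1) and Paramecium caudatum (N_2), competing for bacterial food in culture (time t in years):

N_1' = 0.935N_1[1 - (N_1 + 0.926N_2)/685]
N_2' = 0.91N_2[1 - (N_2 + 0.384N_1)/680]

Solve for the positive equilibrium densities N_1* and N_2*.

Setting both brackets to zero gives the nullclines N_1 + 0.926N_2 = 685 and 0.384N_1 + N_2 = 680.
Substituting N_2 = 680 - 0.384N_1 into the first: N_1(1 - 0.926·0.384) = 685 - 0.926·680.
So N_1* = 55.3/0.644 = 85.8, and then N_2* = 680 - 0.384·85.8 = 647.

N_1* ≈ 85.8, N_2* ≈ 647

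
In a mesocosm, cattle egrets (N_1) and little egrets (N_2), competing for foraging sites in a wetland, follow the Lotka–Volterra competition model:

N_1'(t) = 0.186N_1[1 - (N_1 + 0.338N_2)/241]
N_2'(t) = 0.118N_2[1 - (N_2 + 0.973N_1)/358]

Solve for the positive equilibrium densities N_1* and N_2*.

Setting both brackets to zero gives the nullclines N_1 + 0.338N_2 = 241 and 0.973N_1 + N_2 = 358.
Substituting N_2 = 358 - 0.973N_1 into the first: N_1(1 - 0.338·0.973) = 241 - 0.338·358.
So N_1* = 120/0.671 = 179, and then N_2* = 358 - 0.973·179 = 184.

N_1* ≈ 179, N_2* ≈ 184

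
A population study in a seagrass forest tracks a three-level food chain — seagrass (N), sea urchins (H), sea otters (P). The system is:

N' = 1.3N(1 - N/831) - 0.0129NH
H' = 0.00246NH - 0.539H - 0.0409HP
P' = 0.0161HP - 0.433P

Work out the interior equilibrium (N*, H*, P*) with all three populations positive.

From dP/dt = 0: 0.0161H* = 0.433, so H* = 26.9.
From dN/dt = 0: 1.3(1 - N*/831) = 0.0129·26.9, giving N* = 831·(1 - 0.267) = 609.
From dH/dt = 0: 0.00246·609 - 0.539 = 0.0409P*, so P* = 0.96/0.0409 = 23.5.

N* ≈ 609, H* ≈ 26.9, P* ≈ 23.5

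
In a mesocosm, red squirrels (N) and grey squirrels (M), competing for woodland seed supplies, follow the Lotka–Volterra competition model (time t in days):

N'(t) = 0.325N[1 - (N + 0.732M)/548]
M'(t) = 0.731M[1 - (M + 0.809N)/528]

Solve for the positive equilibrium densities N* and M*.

Setting both brackets to zero gives the nullclines N + 0.732M = 548 and 0.809N + M = 528.
Substituting M = 528 - 0.809N into the first: N(1 - 0.732·0.809) = 548 - 0.732·528.
So N* = 162/0.408 = 396, and then M* = 528 - 0.809·396 = 208.

N* ≈ 396, M* ≈ 208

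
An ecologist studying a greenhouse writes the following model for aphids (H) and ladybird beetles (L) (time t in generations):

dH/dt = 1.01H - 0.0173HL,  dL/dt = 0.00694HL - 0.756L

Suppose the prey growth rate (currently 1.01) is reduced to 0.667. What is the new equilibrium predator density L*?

At the interior fixed point, setting dH/dt = 0 with H > 0 fixes L* = (prey growth rate)/(HL coefficient) — independent of the other coefficients.
With the change, L* = 0.667/0.0173 = 38.6; it falls from 58.4.

L* ≈ 38.6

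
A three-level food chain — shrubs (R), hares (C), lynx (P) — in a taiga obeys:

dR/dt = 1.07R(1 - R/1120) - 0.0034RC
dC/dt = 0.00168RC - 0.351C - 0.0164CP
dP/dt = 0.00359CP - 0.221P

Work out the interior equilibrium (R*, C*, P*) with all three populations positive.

From dP/dt = 0: 0.00359C* = 0.221, so C* = 61.6.
From dR/dt = 0: 1.07(1 - R*/1120) = 0.0034·61.6, giving R* = 1120·(1 - 0.196) = 901.
From dC/dt = 0: 0.00168·901 - 0.351 = 0.0164P*, so P* = 1.16/0.0164 = 70.9.

R* ≈ 901, C* ≈ 61.6, P* ≈ 70.9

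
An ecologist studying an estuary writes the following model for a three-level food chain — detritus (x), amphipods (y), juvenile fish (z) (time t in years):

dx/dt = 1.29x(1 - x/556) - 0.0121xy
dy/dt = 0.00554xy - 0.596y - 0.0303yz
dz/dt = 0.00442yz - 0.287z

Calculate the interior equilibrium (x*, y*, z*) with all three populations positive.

From dz/dt = 0: 0.00442y* = 0.287, so y* = 64.9.
From dx/dt = 0: 1.29(1 - x*/556) = 0.0121·64.9, giving x* = 556·(1 - 0.609) = 217.
From dy/dt = 0: 0.00554·217 - 0.596 = 0.0303z*, so z* = 0.608/0.0303 = 20.1.

x* ≈ 217, y* ≈ 64.9, z* ≈ 20.1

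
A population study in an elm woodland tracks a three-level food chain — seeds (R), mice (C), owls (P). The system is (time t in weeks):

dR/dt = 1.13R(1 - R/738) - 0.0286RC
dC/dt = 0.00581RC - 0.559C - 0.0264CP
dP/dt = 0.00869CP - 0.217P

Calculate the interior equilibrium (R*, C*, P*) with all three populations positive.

R* ≈ 272, C* ≈ 25, P* ≈ 38.6

From dP/dt = 0: 0.00869C* = 0.217, so C* = 25.
From dR/dt = 0: 1.13(1 - R*/738) = 0.0286·25, giving R* = 738·(1 - 0.632) = 272.
From dC/dt = 0: 0.00581·272 - 0.559 = 0.0264P*, so P* = 1.02/0.0264 = 38.6.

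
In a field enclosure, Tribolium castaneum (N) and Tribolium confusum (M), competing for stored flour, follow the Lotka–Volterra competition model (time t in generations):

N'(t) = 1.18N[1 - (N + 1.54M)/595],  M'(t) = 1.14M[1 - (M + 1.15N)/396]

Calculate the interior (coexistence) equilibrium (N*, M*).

N* ≈ 19.2, M* ≈ 374

Setting both brackets to zero gives the nullclines N + 1.54M = 595 and 1.15N + M = 396.
Substituting M = 396 - 1.15N into the first: N(1 - 1.54·1.15) = 595 - 1.54·396.
So N* = -14.8/-0.771 = 19.2, and then M* = 396 - 1.15·19.2 = 374.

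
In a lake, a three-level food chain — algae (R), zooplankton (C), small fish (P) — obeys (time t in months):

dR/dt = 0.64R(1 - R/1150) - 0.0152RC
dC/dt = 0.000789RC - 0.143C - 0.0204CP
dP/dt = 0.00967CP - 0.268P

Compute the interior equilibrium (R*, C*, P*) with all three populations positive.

From dP/dt = 0: 0.00967C* = 0.268, so C* = 27.7.
From dR/dt = 0: 0.64(1 - R*/1150) = 0.0152·27.7, giving R* = 1150·(1 - 0.658) = 393.
From dC/dt = 0: 0.000789·393 - 0.143 = 0.0204P*, so P* = 0.167/0.0204 = 8.19.

R* ≈ 393, C* ≈ 27.7, P* ≈ 8.19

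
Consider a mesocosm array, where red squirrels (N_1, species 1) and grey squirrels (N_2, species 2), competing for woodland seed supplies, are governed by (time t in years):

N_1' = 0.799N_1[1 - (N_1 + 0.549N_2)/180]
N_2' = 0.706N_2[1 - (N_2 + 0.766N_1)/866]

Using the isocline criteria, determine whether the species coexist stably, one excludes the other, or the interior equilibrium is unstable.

Compare the nullcline intercepts: K1/α12 = 180/0.549 = 328 < K2 = 866; K2/α21 = 866/0.766 = 1130 > K1 = 180.
Since the inequalities point opposite ways, species 2 can invade but species 1 cannot.

species 2 excludes species 1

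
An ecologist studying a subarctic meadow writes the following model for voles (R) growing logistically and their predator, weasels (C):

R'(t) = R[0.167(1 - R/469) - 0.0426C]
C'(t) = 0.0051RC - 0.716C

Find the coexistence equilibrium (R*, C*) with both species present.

R* ≈ 140, C* ≈ 2.75

From dC/dt = 0 with C > 0: 0.0051R* = 0.716, so R* = 140.
Substitute into dR/dt = 0: 0.167(1 - 140/469) = 0.0426C*.
The bracket is 0.701, giving C* = 0.117/0.0426 = 2.75.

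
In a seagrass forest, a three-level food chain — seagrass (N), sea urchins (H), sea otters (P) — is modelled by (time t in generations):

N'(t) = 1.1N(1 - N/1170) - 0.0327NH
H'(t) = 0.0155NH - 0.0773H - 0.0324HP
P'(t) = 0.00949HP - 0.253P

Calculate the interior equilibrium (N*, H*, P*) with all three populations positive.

From dP/dt = 0: 0.00949H* = 0.253, so H* = 26.7.
From dN/dt = 0: 1.1(1 - N*/1170) = 0.0327·26.7, giving N* = 1170·(1 - 0.793) = 243.
From dH/dt = 0: 0.0155·243 - 0.0773 = 0.0324P*, so P* = 3.69/0.0324 = 114.

N* ≈ 243, H* ≈ 26.7, P* ≈ 114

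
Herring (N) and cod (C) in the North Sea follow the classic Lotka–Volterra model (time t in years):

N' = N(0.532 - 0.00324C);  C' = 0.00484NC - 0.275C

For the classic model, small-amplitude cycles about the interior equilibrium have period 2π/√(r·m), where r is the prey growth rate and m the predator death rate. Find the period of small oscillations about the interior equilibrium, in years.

T ≈ 16.4 years

Here r = 0.532 and m = 0.275, so r·m = 0.146.
ω = √0.146 = 0.382 per year, hence T = 2π/ω ≈ 16.4 years.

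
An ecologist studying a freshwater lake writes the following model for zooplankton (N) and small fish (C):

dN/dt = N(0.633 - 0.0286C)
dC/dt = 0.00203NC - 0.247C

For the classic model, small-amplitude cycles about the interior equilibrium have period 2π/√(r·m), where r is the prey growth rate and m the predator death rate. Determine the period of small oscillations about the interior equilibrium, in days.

Here r = 0.633 and m = 0.247, so r·m = 0.156.
ω = √0.156 = 0.395 per day, hence T = 2π/ω ≈ 15.9 days.

T ≈ 15.9 days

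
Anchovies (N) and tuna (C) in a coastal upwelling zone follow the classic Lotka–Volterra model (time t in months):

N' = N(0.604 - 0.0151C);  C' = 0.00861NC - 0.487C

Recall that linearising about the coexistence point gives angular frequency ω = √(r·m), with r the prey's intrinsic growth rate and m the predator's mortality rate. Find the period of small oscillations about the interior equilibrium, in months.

Here r = 0.604 and m = 0.487, so r·m = 0.294.
ω = √0.294 = 0.542 per month, hence T = 2π/ω ≈ 11.6 months.

T ≈ 11.6 months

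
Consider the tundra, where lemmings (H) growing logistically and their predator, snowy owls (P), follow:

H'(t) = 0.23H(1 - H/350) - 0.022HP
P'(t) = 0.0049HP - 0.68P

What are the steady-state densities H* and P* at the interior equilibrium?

From dP/dt = 0 with P > 0: 0.0049H* = 0.68, so H* = 139.
Substitute into dH/dt = 0: 0.23(1 - 139/350) = 0.022P*.
The bracket is 0.603, giving P* = 0.139/0.022 = 6.31.

H* ≈ 139, P* ≈ 6.31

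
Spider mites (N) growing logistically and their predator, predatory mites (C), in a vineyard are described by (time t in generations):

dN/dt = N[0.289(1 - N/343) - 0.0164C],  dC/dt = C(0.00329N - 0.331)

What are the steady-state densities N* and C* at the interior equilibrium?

From dC/dt = 0 with C > 0: 0.00329N* = 0.331, so N* = 101.
Substitute into dN/dt = 0: 0.289(1 - 101/343) = 0.0164C*.
The bracket is 0.707, giving C* = 0.204/0.0164 = 12.5.

N* ≈ 101, C* ≈ 12.5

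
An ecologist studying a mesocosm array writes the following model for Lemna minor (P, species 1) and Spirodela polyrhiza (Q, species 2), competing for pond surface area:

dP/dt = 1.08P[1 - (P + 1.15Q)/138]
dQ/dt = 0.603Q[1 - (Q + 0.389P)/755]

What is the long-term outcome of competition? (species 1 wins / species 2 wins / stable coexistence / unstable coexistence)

species 2 excludes species 1

Compare the nullcline intercepts: K1/α12 = 138/1.15 = 120 < K2 = 755; K2/α21 = 755/0.389 = 1940 > K1 = 138.
Since the inequalities point opposite ways, species 2 can invade but species 1 cannot.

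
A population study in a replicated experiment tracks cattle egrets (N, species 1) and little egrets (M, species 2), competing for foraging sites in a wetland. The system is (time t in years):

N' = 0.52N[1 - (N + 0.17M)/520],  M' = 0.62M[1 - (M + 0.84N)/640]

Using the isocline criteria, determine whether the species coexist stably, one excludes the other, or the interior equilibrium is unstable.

Compare the nullcline intercepts: K1/α12 = 520/0.17 = 3060 > K2 = 640; K2/α21 = 640/0.84 = 762 > K1 = 520.
Since both inequalities hold, each species can invade when rare, so the interior equilibrium is stable.

stable coexistence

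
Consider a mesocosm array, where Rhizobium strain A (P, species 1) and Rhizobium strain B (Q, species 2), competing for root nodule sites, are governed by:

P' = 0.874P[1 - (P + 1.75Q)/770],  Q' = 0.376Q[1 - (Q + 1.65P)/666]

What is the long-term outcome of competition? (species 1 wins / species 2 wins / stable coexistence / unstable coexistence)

Compare the nullcline intercepts: K1/α12 = 770/1.75 = 440 < K2 = 666; K2/α21 = 666/1.65 = 404 < K1 = 770.
Since both are reversed, neither can invade when rare; the interior point is a saddle.

unstable coexistence (outcome depends on initial conditions)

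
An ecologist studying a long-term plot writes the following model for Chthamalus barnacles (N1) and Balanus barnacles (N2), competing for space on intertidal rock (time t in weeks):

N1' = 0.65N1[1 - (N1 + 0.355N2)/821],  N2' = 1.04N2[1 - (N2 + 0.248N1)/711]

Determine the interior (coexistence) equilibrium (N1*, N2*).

N1* ≈ 623, N2* ≈ 556

Setting both brackets to zero gives the nullclines N1 + 0.355N2 = 821 and 0.248N1 + N2 = 711.
Substituting N2 = 711 - 0.248N1 into the first: N1(1 - 0.355·0.248) = 821 - 0.355·711.
So N1* = 569/0.912 = 623, and then N2* = 711 - 0.248·623 = 556.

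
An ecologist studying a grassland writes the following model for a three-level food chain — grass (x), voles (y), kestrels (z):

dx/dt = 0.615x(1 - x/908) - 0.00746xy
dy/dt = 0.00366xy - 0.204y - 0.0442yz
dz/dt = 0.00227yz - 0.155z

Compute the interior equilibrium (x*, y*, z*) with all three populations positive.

x* ≈ 156, y* ≈ 68.3, z* ≈ 8.3

From dz/dt = 0: 0.00227y* = 0.155, so y* = 68.3.
From dx/dt = 0: 0.615(1 - x*/908) = 0.00746·68.3, giving x* = 908·(1 - 0.828) = 156.
From dy/dt = 0: 0.00366·156 - 0.204 = 0.0442z*, so z* = 0.367/0.0442 = 8.3.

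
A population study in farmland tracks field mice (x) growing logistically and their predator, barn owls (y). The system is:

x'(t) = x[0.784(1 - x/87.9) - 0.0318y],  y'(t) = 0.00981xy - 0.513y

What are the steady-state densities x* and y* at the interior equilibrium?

From dy/dt = 0 with y > 0: 0.00981x* = 0.513, so x* = 52.3.
Substitute into dx/dt = 0: 0.784(1 - 52.3/87.9) = 0.0318y*.
The bracket is 0.405, giving y* = 0.318/0.0318 = 9.99.

x* ≈ 52.3, y* ≈ 9.99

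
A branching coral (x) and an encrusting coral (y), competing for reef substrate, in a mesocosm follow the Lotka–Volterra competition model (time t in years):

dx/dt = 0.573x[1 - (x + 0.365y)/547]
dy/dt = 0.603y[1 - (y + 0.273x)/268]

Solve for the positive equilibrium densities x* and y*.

Setting both brackets to zero gives the nullclines x + 0.365y = 547 and 0.273x + y = 268.
Substituting y = 268 - 0.273x into the first: x(1 - 0.365·0.273) = 547 - 0.365·268.
So x* = 449/0.9 = 499, and then y* = 268 - 0.273·499 = 132.

x* ≈ 499, y* ≈ 132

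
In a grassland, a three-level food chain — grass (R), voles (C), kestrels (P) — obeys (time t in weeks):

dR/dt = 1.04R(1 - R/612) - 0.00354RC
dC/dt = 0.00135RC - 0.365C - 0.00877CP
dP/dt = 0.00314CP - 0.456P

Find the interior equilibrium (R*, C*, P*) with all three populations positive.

R* ≈ 309, C* ≈ 145, P* ≈ 6.02

From dP/dt = 0: 0.00314C* = 0.456, so C* = 145.
From dR/dt = 0: 1.04(1 - R*/612) = 0.00354·145, giving R* = 612·(1 - 0.494) = 309.
From dC/dt = 0: 0.00135·309 - 0.365 = 0.00877P*, so P* = 0.0528/0.00877 = 6.02.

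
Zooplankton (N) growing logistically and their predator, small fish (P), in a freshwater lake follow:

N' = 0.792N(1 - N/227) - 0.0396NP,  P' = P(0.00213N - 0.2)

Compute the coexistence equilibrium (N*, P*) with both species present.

From dP/dt = 0 with P > 0: 0.00213N* = 0.2, so N* = 93.9.
Substitute into dN/dt = 0: 0.792(1 - 93.9/227) = 0.0396P*.
The bracket is 0.586, giving P* = 0.464/0.0396 = 11.7.

N* ≈ 93.9, P* ≈ 11.7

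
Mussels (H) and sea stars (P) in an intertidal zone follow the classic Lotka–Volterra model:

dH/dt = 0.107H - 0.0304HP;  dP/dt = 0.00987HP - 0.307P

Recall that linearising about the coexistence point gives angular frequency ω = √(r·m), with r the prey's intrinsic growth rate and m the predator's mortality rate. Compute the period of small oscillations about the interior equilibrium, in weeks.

T ≈ 34.7 weeks

Here r = 0.107 and m = 0.307, so r·m = 0.0328.
ω = √0.0328 = 0.181 per week, hence T = 2π/ω ≈ 34.7 weeks.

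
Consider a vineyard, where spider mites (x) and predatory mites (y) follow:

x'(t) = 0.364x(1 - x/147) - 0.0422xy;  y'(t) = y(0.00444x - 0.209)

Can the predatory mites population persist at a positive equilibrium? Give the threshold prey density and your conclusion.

Threshold x = 47.1; K > 47.1, so yes, the predator persists.

The predator equation gives dy/dt > 0 only when x > 0.209/0.00444 = 47.1.
Without the predator, x → K = 147. Since 147 > 47.1, the predator can invade and persist.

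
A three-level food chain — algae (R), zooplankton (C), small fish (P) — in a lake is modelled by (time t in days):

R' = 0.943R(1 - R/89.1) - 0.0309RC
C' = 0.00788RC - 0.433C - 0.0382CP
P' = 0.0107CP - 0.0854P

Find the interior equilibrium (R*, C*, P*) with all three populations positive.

From dP/dt = 0: 0.0107C* = 0.0854, so C* = 7.98.
From dR/dt = 0: 0.943(1 - R*/89.1) = 0.0309·7.98, giving R* = 89.1·(1 - 0.262) = 65.8.
From dC/dt = 0: 0.00788·65.8 - 0.433 = 0.0382P*, so P* = 0.0855/0.0382 = 2.24.

R* ≈ 65.8, C* ≈ 7.98, P* ≈ 2.24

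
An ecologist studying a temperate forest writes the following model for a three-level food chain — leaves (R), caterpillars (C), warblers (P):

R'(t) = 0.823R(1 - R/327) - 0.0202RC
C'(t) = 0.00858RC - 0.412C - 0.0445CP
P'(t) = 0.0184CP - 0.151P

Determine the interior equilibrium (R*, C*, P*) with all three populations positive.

R* ≈ 261, C* ≈ 8.21, P* ≈ 41.1

From dP/dt = 0: 0.0184C* = 0.151, so C* = 8.21.
From dR/dt = 0: 0.823(1 - R*/327) = 0.0202·8.21, giving R* = 327·(1 - 0.201) = 261.
From dC/dt = 0: 0.00858·261 - 0.412 = 0.0445P*, so P* = 1.83/0.0445 = 41.1.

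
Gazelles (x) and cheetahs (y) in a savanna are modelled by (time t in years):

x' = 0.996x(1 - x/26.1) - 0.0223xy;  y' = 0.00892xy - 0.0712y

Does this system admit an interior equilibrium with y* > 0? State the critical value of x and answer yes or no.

The predator equation gives dy/dt > 0 only when x > 0.0712/0.00892 = 7.98.
Without the predator, x → K = 26.1. Since 26.1 > 7.98, the predator can invade and persist.

Threshold x = 7.98; K > 7.98, so yes, the predator persists.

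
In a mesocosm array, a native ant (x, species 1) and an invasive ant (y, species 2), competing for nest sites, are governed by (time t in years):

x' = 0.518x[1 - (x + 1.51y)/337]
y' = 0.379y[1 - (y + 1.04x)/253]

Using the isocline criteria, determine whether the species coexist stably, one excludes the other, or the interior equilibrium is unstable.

Compare the nullcline intercepts: K1/α12 = 337/1.51 = 223 < K2 = 253; K2/α21 = 253/1.04 = 243 < K1 = 337.
Since both are reversed, neither can invade when rare; the interior point is a saddle.

unstable coexistence (outcome depends on initial conditions)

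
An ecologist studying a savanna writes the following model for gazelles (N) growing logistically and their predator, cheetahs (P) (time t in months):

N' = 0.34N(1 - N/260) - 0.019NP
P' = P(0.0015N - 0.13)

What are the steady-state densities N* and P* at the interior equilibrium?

N* ≈ 86.7, P* ≈ 11.9

From dP/dt = 0 with P > 0: 0.0015N* = 0.13, so N* = 86.7.
Substitute into dN/dt = 0: 0.34(1 - 86.7/260) = 0.019P*.
The bracket is 0.667, giving P* = 0.227/0.019 = 11.9.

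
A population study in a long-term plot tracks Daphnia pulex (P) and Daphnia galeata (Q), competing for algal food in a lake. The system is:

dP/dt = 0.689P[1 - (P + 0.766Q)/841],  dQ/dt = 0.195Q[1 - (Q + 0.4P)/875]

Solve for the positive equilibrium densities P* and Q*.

Setting both brackets to zero gives the nullclines P + 0.766Q = 841 and 0.4P + Q = 875.
Substituting Q = 875 - 0.4P into the first: P(1 - 0.766·0.4) = 841 - 0.766·875.
So P* = 171/0.694 = 246, and then Q* = 875 - 0.4·246 = 777.

P* ≈ 246, Q* ≈ 777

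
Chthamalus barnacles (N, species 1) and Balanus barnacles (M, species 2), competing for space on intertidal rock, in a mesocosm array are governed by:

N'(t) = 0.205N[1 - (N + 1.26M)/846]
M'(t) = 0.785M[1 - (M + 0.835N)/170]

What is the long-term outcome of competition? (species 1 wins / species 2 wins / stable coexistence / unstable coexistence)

Compare the nullcline intercepts: K1/α12 = 846/1.26 = 671 > K2 = 170; K2/α21 = 170/0.835 = 204 < K1 = 846.
Since the inequalities point opposite ways, species 1 can invade but species 2 cannot.

species 1 excludes species 2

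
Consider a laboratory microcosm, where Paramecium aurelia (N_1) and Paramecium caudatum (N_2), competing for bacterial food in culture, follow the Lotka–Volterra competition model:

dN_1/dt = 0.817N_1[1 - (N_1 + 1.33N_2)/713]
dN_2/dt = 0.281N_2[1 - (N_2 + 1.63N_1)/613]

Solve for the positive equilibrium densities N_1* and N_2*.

N_1* ≈ 87.6, N_2* ≈ 470

Setting both brackets to zero gives the nullclines N_1 + 1.33N_2 = 713 and 1.63N_1 + N_2 = 613.
Substituting N_2 = 613 - 1.63N_1 into the first: N_1(1 - 1.33·1.63) = 713 - 1.33·613.
So N_1* = -102/-1.17 = 87.6, and then N_2* = 613 - 1.63·87.6 = 470.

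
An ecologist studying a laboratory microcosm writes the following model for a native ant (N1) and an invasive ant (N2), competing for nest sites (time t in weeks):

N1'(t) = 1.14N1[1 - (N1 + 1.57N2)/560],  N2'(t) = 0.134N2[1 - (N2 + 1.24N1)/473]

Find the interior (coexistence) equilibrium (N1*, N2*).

N1* ≈ 193, N2* ≈ 234

Setting both brackets to zero gives the nullclines N1 + 1.57N2 = 560 and 1.24N1 + N2 = 473.
Substituting N2 = 473 - 1.24N1 into the first: N1(1 - 1.57·1.24) = 560 - 1.57·473.
So N1* = -183/-0.947 = 193, and then N2* = 473 - 1.24·193 = 234.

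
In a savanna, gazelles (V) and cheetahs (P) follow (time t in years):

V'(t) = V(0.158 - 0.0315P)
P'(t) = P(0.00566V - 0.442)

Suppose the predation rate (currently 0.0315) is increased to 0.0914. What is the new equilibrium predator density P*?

P* ≈ 1.73

At the interior fixed point, setting dV/dt = 0 with V > 0 fixes P* = (prey growth rate)/(VP coefficient) — independent of the other coefficients.
With the change, P* = 0.158/0.0914 = 1.73; it falls from 5.02.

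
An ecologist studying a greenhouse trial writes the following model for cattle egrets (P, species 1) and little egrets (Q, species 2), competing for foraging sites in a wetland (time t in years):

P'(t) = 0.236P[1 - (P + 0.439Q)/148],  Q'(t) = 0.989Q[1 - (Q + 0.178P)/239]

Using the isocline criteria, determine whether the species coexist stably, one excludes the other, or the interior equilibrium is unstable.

Compare the nullcline intercepts: K1/α12 = 148/0.439 = 337 > K2 = 239; K2/α21 = 239/0.178 = 1340 > K1 = 148.
Since both inequalities hold, each species can invade when rare, so the interior equilibrium is stable.

stable coexistence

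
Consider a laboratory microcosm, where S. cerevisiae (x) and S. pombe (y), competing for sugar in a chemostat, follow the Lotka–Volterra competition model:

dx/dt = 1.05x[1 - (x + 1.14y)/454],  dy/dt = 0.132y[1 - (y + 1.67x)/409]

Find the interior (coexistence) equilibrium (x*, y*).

Setting both brackets to zero gives the nullclines x + 1.14y = 454 and 1.67x + y = 409.
Substituting y = 409 - 1.67x into the first: x(1 - 1.14·1.67) = 454 - 1.14·409.
So x* = -12.3/-0.904 = 13.6, and then y* = 409 - 1.67·13.6 = 386.

x* ≈ 13.6, y* ≈ 386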